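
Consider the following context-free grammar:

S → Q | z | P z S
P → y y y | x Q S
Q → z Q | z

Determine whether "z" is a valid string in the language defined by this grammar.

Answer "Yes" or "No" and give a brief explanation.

Yes - a valid derivation exists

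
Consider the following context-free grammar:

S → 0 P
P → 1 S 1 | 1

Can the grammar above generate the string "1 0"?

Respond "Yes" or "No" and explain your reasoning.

No - no valid derivation exists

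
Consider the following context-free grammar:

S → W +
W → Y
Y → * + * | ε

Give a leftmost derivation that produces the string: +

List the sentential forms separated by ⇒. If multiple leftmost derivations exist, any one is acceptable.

S ⇒ W + ⇒ Y + ⇒ +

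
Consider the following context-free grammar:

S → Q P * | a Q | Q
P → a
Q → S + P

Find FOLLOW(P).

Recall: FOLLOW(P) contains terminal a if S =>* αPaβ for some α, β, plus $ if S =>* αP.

We compute FOLLOW(P) using the standard algorithm.
FOLLOW(S) starts with {$}.
FIRST(P) = {a}
FIRST(Q) = {a}
FIRST(S) = {a}
FOLLOW(P) = {$, *, +, a}
FOLLOW(Q) = {$, +, a}
FOLLOW(S) = {$, +}
Therefore, FOLLOW(P) = {$, *, +, a}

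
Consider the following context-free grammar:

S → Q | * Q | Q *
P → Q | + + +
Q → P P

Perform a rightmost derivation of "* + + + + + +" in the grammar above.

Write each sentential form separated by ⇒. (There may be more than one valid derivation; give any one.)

S ⇒ * Q ⇒ * P P ⇒ * P + + + ⇒ * + + + + + +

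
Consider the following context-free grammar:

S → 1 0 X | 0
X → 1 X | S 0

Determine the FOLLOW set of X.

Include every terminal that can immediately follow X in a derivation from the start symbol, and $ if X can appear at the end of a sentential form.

We compute FOLLOW(X) using the standard algorithm.
FOLLOW(S) starts with {$}.
FIRST(S) = {0, 1}
FIRST(X) = {0, 1}
FOLLOW(S) = {$, 0}
FOLLOW(X) = {$, 0}
Therefore, FOLLOW(X) = {$, 0}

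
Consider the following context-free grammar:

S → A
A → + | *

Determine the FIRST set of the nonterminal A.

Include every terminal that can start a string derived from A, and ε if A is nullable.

We compute FIRST(A) using the standard algorithm.
FIRST(A) = {*, +}
FIRST(S) = {*, +}
Therefore, FIRST(A) = {*, +}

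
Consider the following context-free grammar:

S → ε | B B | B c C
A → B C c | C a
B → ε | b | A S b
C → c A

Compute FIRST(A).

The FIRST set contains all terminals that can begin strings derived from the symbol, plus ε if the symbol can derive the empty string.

We compute FIRST(A) using the standard algorithm.
FIRST(A) = {b, c}
FIRST(B) = {b, c, ε}
FIRST(C) = {c}
FIRST(S) = {b, c, ε}
Therefore, FIRST(A) = {b, c}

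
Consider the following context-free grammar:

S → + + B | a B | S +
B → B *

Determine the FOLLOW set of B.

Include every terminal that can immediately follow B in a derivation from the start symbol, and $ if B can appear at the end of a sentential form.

We compute FOLLOW(B) using the standard algorithm.
FOLLOW(S) starts with {$}.
FIRST(B) = {}
FIRST(S) = {+, a}
FOLLOW(B) = {$, *, +}
FOLLOW(S) = {$, +}
Therefore, FOLLOW(B) = {$, *, +}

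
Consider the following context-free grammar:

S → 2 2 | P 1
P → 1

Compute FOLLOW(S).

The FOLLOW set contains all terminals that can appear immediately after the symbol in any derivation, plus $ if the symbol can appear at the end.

We compute FOLLOW(S) using the standard algorithm.
FOLLOW(S) starts with {$}.
FIRST(P) = {1}
FIRST(S) = {1, 2}
FOLLOW(P) = {1}
FOLLOW(S) = {$}
Therefore, FOLLOW(S) = {$}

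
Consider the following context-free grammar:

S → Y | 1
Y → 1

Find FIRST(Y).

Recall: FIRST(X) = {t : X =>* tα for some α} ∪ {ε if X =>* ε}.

We compute FIRST(Y) using the standard algorithm.
FIRST(S) = {1}
FIRST(Y) = {1}
Therefore, FIRST(Y) = {1}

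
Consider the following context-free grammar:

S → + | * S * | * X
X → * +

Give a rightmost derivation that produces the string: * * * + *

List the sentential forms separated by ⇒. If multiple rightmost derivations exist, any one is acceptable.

S ⇒ * S * ⇒ * * X * ⇒ * * * + *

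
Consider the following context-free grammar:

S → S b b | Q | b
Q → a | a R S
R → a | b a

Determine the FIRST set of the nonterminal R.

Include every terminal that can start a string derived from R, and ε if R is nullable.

We compute FIRST(R) using the standard algorithm.
FIRST(Q) = {a}
FIRST(R) = {a, b}
FIRST(S) = {a, b}
Therefore, FIRST(R) = {a, b}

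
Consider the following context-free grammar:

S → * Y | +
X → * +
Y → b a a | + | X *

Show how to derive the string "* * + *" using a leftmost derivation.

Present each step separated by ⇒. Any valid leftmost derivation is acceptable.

S ⇒ * Y ⇒ * X * ⇒ * * + *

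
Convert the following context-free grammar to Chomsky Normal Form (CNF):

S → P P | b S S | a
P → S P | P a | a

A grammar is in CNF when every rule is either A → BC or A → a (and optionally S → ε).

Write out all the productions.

TB → b; S → a; TA → a; P → a; S → P P; S → TB X0; X0 → S S; P → S P; P → P TA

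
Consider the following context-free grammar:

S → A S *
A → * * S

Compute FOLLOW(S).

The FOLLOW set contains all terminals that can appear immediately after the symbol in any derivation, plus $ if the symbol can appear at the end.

We compute FOLLOW(S) using the standard algorithm.
FOLLOW(S) starts with {$}.
FIRST(A) = {*}
FIRST(S) = {*}
FOLLOW(A) = {*}
FOLLOW(S) = {$, *}
Therefore, FOLLOW(S) = {$, *}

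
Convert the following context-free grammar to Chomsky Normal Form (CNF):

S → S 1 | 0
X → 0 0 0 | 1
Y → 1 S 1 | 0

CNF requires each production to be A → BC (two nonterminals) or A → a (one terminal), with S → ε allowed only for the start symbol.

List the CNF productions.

T1 → 1; S → 0; T0 → 0; X → 1; Y → 0; S → S T1; X → T0 X0; X0 → T0 T0; Y → T1 X1; X1 → S T1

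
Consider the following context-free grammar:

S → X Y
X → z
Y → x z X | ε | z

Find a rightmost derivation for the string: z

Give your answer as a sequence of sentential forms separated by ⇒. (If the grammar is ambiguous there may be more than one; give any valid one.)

S ⇒ X Y ⇒ X ⇒ z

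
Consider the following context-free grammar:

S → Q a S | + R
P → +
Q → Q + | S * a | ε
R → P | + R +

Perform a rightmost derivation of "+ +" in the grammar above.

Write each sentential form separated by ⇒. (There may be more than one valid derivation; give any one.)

S ⇒ + R ⇒ + P ⇒ + +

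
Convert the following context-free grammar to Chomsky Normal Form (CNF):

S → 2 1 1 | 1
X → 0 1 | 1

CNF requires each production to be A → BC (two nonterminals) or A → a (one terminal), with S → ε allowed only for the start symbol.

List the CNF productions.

T2 → 2; T1 → 1; S → 1; T0 → 0; X → 1; S → T2 X0; X0 → T1 T1; X → T0 T1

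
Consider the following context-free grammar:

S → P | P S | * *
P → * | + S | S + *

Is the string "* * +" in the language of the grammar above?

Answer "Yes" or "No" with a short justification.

No - no valid derivation exists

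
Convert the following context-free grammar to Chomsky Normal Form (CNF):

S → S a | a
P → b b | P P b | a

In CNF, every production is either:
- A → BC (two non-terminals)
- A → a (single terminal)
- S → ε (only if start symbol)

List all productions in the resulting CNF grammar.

TA → a; S → a; TB → b; P → a; S → S TA; P → TB TB; P → P X0; X0 → P TB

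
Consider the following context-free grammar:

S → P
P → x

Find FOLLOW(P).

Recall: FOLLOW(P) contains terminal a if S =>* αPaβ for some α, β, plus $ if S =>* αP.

We compute FOLLOW(P) using the standard algorithm.
FOLLOW(S) starts with {$}.
FIRST(P) = {x}
FIRST(S) = {x}
FOLLOW(P) = {$}
FOLLOW(S) = {$}
Therefore, FOLLOW(P) = {$}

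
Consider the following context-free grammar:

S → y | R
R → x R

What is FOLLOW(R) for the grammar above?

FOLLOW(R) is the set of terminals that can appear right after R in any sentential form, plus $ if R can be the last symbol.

We compute FOLLOW(R) using the standard algorithm.
FOLLOW(S) starts with {$}.
FIRST(R) = {x}
FIRST(S) = {x, y}
FOLLOW(R) = {$}
FOLLOW(S) = {$}
Therefore, FOLLOW(R) = {$}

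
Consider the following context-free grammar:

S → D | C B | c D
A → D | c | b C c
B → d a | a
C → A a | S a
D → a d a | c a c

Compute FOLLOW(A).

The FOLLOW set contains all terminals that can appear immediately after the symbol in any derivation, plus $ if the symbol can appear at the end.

We compute FOLLOW(A) using the standard algorithm.
FOLLOW(S) starts with {$}.
FIRST(A) = {a, b, c}
FIRST(B) = {a, d}
FIRST(C) = {a, b, c}
FIRST(D) = {a, c}
FIRST(S) = {a, b, c}
FOLLOW(A) = {a}
FOLLOW(B) = {$, a}
FOLLOW(C) = {a, c, d}
FOLLOW(D) = {$, a}
FOLLOW(S) = {$, a}
Therefore, FOLLOW(A) = {a}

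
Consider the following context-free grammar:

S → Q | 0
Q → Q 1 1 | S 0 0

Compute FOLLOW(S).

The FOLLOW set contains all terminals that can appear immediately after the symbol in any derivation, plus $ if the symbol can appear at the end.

We compute FOLLOW(S) using the standard algorithm.
FOLLOW(S) starts with {$}.
FIRST(Q) = {0}
FIRST(S) = {0}
FOLLOW(Q) = {$, 0, 1}
FOLLOW(S) = {$, 0}
Therefore, FOLLOW(S) = {$, 0}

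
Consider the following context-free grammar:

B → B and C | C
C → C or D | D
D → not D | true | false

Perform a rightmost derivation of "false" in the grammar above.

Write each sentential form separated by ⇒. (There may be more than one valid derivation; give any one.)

B ⇒ C ⇒ D ⇒ false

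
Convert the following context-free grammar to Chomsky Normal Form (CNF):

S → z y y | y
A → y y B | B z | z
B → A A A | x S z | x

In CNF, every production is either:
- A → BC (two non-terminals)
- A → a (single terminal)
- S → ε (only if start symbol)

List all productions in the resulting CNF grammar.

TZ → z; TY → y; S → y; A → z; TX → x; B → x; S → TZ X0; X0 → TY TY; A → TY X1; X1 → TY B; A → B TZ; B → A X2; X2 → A A; B → TX X3; X3 → S TZ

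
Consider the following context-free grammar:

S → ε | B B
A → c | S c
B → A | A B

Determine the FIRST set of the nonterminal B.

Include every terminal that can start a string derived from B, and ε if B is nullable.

We compute FIRST(B) using the standard algorithm.
FIRST(A) = {c}
FIRST(B) = {c}
FIRST(S) = {c, ε}
Therefore, FIRST(B) = {c}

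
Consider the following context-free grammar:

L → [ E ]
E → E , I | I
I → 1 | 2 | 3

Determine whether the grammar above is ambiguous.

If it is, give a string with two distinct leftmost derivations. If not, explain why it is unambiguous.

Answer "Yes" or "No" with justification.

No - the grammar is unambiguous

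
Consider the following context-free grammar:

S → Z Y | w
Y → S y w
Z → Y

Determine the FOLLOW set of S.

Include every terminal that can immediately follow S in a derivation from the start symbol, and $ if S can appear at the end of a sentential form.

We compute FOLLOW(S) using the standard algorithm.
FOLLOW(S) starts with {$}.
FIRST(S) = {w}
FIRST(Y) = {w}
FIRST(Z) = {w}
FOLLOW(S) = {$, y}
FOLLOW(Y) = {$, w, y}
FOLLOW(Z) = {w}
Therefore, FOLLOW(S) = {$, y}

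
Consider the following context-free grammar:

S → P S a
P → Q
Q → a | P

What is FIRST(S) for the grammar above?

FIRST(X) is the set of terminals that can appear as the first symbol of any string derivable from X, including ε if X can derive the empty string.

We compute FIRST(S) using the standard algorithm.
FIRST(P) = {a}
FIRST(Q) = {a}
FIRST(S) = {a}
Therefore, FIRST(S) = {a}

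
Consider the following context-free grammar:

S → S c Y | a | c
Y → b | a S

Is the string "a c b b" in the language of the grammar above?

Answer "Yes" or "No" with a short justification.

No - no valid derivation exists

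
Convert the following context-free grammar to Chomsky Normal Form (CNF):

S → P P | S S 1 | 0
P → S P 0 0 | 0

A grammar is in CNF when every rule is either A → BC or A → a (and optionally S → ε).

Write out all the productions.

T1 → 1; S → 0; T0 → 0; P → 0; S → P P; S → S X0; X0 → S T1; P → S X1; X1 → P X2; X2 → T0 T0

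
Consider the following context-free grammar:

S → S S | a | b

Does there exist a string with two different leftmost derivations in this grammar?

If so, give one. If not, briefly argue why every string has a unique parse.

Yes - the string 'a b a b b' has two distinct leftmost derivations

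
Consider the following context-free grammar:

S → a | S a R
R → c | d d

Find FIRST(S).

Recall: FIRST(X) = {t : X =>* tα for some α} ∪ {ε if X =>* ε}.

We compute FIRST(S) using the standard algorithm.
FIRST(R) = {c, d}
FIRST(S) = {a}
Therefore, FIRST(S) = {a}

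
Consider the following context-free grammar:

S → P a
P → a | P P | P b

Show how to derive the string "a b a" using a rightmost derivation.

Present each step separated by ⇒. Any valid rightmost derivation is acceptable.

S ⇒ P a ⇒ P b a ⇒ a b a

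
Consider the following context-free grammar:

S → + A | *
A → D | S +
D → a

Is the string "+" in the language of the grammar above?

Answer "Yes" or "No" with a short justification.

No - no valid derivation exists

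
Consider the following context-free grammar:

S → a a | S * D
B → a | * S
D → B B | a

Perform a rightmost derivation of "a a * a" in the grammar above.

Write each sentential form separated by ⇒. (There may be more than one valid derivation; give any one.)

S ⇒ S * D ⇒ S * a ⇒ a a * a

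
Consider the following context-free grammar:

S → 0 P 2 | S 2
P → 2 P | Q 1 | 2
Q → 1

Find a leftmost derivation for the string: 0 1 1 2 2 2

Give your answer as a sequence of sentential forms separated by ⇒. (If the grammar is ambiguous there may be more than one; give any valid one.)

S ⇒ S 2 ⇒ S 2 2 ⇒ 0 P 2 2 2 ⇒ 0 Q 1 2 2 2 ⇒ 0 1 1 2 2 2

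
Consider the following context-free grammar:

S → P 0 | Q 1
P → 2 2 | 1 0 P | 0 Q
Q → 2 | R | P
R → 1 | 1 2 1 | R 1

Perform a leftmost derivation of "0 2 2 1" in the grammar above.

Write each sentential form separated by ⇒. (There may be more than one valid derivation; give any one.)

S ⇒ Q 1 ⇒ P 1 ⇒ 0 Q 1 ⇒ 0 P 1 ⇒ 0 2 2 1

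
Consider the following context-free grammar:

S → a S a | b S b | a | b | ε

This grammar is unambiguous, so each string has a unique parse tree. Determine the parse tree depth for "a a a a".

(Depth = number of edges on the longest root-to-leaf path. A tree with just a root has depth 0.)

3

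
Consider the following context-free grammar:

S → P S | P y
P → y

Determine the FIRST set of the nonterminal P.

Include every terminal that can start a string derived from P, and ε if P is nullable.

We compute FIRST(P) using the standard algorithm.
FIRST(P) = {y}
FIRST(S) = {y}
Therefore, FIRST(P) = {y}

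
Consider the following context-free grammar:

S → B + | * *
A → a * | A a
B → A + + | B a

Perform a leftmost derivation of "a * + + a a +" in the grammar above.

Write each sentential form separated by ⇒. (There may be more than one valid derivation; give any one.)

S ⇒ B + ⇒ B a + ⇒ B a a + ⇒ A + + a a + ⇒ a * + + a a +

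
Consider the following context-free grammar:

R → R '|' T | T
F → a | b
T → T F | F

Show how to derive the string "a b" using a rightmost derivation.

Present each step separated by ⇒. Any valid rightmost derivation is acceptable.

R ⇒ T ⇒ T F ⇒ T b ⇒ F b ⇒ a b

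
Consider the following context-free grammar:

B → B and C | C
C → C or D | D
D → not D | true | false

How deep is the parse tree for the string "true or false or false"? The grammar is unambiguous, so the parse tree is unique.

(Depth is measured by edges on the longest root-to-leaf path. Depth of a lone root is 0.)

5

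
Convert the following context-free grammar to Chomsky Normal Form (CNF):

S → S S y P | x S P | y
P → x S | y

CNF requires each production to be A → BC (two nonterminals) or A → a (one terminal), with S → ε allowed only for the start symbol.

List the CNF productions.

TY → y; TX → x; S → y; P → y; S → S X0; X0 → S X1; X1 → TY P; S → TX X2; X2 → S P; P → TX S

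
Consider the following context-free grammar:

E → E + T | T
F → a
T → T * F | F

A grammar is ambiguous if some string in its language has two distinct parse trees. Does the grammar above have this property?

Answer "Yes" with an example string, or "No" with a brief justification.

No - the grammar is unambiguous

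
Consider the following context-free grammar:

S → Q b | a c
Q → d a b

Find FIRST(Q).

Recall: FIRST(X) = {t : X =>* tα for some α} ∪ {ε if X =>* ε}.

We compute FIRST(Q) using the standard algorithm.
FIRST(Q) = {d}
FIRST(S) = {a, d}
Therefore, FIRST(Q) = {d}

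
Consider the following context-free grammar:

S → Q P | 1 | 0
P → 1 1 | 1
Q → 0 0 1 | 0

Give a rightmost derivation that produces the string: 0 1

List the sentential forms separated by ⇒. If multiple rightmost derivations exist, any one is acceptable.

S ⇒ Q P ⇒ Q 1 ⇒ 0 1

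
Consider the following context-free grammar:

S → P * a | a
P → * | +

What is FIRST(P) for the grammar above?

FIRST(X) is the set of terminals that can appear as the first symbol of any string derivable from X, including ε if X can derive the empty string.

We compute FIRST(P) using the standard algorithm.
FIRST(P) = {*, +}
FIRST(S) = {*, +, a}
Therefore, FIRST(P) = {*, +}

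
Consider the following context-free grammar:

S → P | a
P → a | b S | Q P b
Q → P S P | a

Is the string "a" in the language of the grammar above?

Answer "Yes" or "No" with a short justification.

Yes - a valid derivation exists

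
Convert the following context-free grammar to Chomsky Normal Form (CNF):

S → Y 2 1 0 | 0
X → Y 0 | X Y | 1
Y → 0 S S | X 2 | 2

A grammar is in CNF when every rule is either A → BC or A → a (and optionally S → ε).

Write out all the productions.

T2 → 2; T1 → 1; T0 → 0; S → 0; X → 1; Y → 2; S → Y X0; X0 → T2 X1; X1 → T1 T0; X → Y T0; X → X Y; Y → T0 X2; X2 → S S; Y → X T2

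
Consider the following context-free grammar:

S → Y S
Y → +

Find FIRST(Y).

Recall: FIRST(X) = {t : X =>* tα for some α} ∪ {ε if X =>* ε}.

We compute FIRST(Y) using the standard algorithm.
FIRST(S) = {+}
FIRST(Y) = {+}
Therefore, FIRST(Y) = {+}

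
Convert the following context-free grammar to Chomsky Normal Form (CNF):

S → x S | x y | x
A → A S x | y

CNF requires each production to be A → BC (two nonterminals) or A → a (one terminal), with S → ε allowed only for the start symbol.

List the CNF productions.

TX → x; TY → y; S → x; A → y; S → TX S; S → TX TY; A → A X0; X0 → S TX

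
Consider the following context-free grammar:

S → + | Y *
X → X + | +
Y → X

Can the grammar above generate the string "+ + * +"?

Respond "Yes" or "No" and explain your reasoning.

No - no valid derivation exists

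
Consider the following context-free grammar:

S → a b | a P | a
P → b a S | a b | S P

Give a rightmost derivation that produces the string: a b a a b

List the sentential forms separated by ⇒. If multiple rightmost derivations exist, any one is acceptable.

S ⇒ a P ⇒ a b a S ⇒ a b a a b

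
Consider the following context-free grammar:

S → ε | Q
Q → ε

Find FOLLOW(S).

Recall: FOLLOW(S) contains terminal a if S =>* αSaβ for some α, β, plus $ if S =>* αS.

We compute FOLLOW(S) using the standard algorithm.
FOLLOW(S) starts with {$}.
FIRST(Q) = {ε}
FIRST(S) = {ε}
FOLLOW(Q) = {$}
FOLLOW(S) = {$}
Therefore, FOLLOW(S) = {$}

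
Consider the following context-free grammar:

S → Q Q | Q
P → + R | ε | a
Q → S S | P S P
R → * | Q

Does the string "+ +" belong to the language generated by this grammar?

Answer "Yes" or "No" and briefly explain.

No - no valid derivation exists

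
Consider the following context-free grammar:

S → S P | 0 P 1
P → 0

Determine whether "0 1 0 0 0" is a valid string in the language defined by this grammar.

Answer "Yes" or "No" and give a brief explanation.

No - no valid derivation exists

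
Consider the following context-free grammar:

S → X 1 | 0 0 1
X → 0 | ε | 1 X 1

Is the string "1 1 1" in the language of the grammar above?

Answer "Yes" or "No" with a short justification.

Yes - a valid derivation exists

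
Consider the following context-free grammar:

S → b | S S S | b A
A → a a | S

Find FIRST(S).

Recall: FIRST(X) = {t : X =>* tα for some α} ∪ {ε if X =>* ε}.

We compute FIRST(S) using the standard algorithm.
FIRST(A) = {a, b}
FIRST(S) = {b}
Therefore, FIRST(S) = {b}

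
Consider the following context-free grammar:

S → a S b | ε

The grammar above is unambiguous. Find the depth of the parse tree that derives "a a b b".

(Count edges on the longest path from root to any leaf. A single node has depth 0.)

3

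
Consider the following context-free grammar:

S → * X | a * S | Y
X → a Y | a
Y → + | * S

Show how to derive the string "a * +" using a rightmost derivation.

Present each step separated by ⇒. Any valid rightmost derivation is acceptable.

S ⇒ a * S ⇒ a * Y ⇒ a * +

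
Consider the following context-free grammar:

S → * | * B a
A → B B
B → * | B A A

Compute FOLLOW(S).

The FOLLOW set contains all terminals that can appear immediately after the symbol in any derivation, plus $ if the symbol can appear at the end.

We compute FOLLOW(S) using the standard algorithm.
FOLLOW(S) starts with {$}.
FIRST(A) = {*}
FIRST(B) = {*}
FIRST(S) = {*}
FOLLOW(A) = {*, a}
FOLLOW(B) = {*, a}
FOLLOW(S) = {$}
Therefore, FOLLOW(S) = {$}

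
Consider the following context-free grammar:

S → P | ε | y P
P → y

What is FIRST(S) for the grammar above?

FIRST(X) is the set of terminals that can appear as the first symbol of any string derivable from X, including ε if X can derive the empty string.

We compute FIRST(S) using the standard algorithm.
FIRST(P) = {y}
FIRST(S) = {y, ε}
Therefore, FIRST(S) = {y, ε}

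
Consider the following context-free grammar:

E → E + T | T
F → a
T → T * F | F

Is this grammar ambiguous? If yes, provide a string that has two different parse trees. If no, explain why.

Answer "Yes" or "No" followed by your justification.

No - the grammar is unambiguous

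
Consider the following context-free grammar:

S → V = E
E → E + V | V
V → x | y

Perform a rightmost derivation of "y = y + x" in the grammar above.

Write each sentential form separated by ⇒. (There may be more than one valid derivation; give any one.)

S ⇒ V = E ⇒ V = E + V ⇒ V = E + x ⇒ V = V + x ⇒ V = y + x ⇒ y = y + x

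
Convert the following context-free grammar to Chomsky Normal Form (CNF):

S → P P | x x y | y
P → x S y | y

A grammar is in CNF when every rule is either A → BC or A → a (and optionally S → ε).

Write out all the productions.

TX → x; TY → y; S → y; P → y; S → P P; S → TX X0; X0 → TX TY; P → TX X1; X1 → S TY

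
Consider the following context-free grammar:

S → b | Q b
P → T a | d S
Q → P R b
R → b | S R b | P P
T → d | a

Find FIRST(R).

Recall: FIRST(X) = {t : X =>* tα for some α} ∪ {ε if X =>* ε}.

We compute FIRST(R) using the standard algorithm.
FIRST(P) = {a, d}
FIRST(Q) = {a, d}
FIRST(R) = {a, b, d}
FIRST(S) = {a, b, d}
FIRST(T) = {a, d}
Therefore, FIRST(R) = {a, b, d}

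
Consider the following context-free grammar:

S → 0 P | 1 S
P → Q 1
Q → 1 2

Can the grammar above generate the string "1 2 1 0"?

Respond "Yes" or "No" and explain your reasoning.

No - no valid derivation exists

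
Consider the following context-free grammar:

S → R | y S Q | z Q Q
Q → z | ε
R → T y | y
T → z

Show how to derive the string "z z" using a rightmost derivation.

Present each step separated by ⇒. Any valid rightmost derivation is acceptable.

S ⇒ z Q Q ⇒ z Q z ⇒ z z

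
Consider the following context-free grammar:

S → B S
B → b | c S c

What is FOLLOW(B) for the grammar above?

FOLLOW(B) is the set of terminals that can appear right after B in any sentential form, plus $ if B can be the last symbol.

We compute FOLLOW(B) using the standard algorithm.
FOLLOW(S) starts with {$}.
FIRST(B) = {b, c}
FIRST(S) = {b, c}
FOLLOW(B) = {b, c}
FOLLOW(S) = {$, c}
Therefore, FOLLOW(B) = {b, c}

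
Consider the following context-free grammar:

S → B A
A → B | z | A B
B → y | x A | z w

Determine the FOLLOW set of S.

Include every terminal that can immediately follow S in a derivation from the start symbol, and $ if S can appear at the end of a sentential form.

We compute FOLLOW(S) using the standard algorithm.
FOLLOW(S) starts with {$}.
FIRST(A) = {x, y, z}
FIRST(B) = {x, y, z}
FIRST(S) = {x, y, z}
FOLLOW(A) = {$, x, y, z}
FOLLOW(B) = {$, x, y, z}
FOLLOW(S) = {$}
Therefore, FOLLOW(S) = {$}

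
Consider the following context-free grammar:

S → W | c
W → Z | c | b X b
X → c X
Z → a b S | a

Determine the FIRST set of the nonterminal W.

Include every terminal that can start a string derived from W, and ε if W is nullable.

We compute FIRST(W) using the standard algorithm.
FIRST(S) = {a, b, c}
FIRST(W) = {a, b, c}
FIRST(X) = {c}
FIRST(Z) = {a}
Therefore, FIRST(W) = {a, b, c}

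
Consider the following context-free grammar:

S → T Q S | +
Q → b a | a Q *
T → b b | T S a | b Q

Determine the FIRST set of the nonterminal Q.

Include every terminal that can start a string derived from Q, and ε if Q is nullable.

We compute FIRST(Q) using the standard algorithm.
FIRST(Q) = {a, b}
FIRST(S) = {+, b}
FIRST(T) = {b}
Therefore, FIRST(Q) = {a, b}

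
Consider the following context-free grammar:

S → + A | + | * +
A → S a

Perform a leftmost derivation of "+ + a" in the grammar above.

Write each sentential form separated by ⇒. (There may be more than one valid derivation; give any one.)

S ⇒ + A ⇒ + S a ⇒ + + a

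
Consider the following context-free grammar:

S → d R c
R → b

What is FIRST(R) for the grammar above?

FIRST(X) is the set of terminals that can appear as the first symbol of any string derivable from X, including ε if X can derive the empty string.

We compute FIRST(R) using the standard algorithm.
FIRST(R) = {b}
FIRST(S) = {d}
Therefore, FIRST(R) = {b}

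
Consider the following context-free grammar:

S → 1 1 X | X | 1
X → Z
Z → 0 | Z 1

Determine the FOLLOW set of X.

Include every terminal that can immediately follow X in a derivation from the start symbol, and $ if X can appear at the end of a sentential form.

We compute FOLLOW(X) using the standard algorithm.
FOLLOW(S) starts with {$}.
FIRST(S) = {0, 1}
FIRST(X) = {0}
FIRST(Z) = {0}
FOLLOW(S) = {$}
FOLLOW(X) = {$}
FOLLOW(Z) = {$, 1}
Therefore, FOLLOW(X) = {$}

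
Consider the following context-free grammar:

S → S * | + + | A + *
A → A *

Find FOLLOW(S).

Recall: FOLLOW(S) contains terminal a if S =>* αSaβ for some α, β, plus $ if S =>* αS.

We compute FOLLOW(S) using the standard algorithm.
FOLLOW(S) starts with {$}.
FIRST(A) = {}
FIRST(S) = {+}
FOLLOW(A) = {*, +}
FOLLOW(S) = {$, *}
Therefore, FOLLOW(S) = {$, *}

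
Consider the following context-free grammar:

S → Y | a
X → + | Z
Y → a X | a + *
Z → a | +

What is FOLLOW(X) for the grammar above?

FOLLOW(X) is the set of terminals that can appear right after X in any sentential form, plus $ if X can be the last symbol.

We compute FOLLOW(X) using the standard algorithm.
FOLLOW(S) starts with {$}.
FIRST(S) = {a}
FIRST(X) = {+, a}
FIRST(Y) = {a}
FIRST(Z) = {+, a}
FOLLOW(S) = {$}
FOLLOW(X) = {$}
FOLLOW(Y) = {$}
FOLLOW(Z) = {$}
Therefore, FOLLOW(X) = {$}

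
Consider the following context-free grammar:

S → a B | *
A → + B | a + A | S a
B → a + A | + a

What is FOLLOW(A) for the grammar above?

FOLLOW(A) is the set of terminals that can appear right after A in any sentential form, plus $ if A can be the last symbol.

We compute FOLLOW(A) using the standard algorithm.
FOLLOW(S) starts with {$}.
FIRST(A) = {*, +, a}
FIRST(B) = {+, a}
FIRST(S) = {*, a}
FOLLOW(A) = {$, a}
FOLLOW(B) = {$, a}
FOLLOW(S) = {$, a}
Therefore, FOLLOW(A) = {$, a}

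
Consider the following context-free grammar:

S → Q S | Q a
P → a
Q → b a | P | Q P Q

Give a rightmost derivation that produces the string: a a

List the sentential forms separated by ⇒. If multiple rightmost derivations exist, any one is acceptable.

S ⇒ Q a ⇒ P a ⇒ a a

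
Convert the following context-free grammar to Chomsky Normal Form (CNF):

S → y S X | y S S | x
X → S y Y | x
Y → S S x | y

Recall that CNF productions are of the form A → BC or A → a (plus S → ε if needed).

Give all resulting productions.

TY → y; S → x; X → x; TX → x; Y → y; S → TY X0; X0 → S X; S → TY X1; X1 → S S; X → S X2; X2 → TY Y; Y → S X3; X3 → S TX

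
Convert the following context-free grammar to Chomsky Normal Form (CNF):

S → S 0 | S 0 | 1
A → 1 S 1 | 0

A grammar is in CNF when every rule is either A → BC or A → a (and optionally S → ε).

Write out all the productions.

T0 → 0; S → 1; T1 → 1; A → 0; S → S T0; S → S T0; A → T1 X0; X0 → S T1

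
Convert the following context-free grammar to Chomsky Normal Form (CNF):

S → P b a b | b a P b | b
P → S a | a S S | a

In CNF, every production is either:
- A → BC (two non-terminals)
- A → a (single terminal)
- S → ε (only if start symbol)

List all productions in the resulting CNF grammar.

TB → b; TA → a; S → b; P → a; S → P X0; X0 → TB X1; X1 → TA TB; S → TB X2; X2 → TA X3; X3 → P TB; P → S TA; P → TA X4; X4 → S S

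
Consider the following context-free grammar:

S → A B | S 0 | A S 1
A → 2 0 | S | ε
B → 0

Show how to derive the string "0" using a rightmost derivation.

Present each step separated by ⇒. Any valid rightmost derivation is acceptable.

S ⇒ A B ⇒ A 0 ⇒ 0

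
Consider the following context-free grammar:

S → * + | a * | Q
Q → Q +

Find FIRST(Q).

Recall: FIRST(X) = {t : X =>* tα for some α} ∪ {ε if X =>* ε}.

We compute FIRST(Q) using the standard algorithm.
FIRST(Q) = {}
FIRST(S) = {*, a}
Therefore, FIRST(Q) = {}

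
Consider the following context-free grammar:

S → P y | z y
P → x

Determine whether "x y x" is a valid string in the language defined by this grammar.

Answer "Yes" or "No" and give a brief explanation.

No - no valid derivation exists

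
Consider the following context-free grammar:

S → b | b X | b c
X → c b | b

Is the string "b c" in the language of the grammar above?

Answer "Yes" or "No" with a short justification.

Yes - a valid derivation exists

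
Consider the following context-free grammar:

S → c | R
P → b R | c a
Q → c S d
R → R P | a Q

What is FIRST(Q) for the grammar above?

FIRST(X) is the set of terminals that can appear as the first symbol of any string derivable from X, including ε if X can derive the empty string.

We compute FIRST(Q) using the standard algorithm.
FIRST(P) = {b, c}
FIRST(Q) = {c}
FIRST(R) = {a}
FIRST(S) = {a, c}
Therefore, FIRST(Q) = {c}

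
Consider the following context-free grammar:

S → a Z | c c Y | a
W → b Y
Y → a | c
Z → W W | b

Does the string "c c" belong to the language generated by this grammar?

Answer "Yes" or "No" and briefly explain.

No - no valid derivation exists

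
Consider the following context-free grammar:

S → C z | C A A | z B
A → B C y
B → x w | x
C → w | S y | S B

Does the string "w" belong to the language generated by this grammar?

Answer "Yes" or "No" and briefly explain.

No - no valid derivation exists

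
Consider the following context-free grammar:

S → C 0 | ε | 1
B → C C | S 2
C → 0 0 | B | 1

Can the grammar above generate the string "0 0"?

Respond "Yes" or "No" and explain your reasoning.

No - no valid derivation exists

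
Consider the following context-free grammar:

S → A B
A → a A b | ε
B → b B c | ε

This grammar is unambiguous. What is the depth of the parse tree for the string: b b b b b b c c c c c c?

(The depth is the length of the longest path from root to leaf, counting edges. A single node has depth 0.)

8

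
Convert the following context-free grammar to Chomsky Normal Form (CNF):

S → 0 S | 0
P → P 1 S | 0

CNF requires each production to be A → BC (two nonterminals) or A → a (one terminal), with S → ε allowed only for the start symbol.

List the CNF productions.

T0 → 0; S → 0; T1 → 1; P → 0; S → T0 S; P → P X0; X0 → T1 S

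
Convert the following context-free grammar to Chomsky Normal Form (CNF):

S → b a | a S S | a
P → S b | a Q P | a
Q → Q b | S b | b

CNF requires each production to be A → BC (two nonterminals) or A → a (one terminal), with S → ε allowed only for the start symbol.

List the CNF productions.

TB → b; TA → a; S → a; P → a; Q → b; S → TB TA; S → TA X0; X0 → S S; P → S TB; P → TA X1; X1 → Q P; Q → Q TB; Q → S TB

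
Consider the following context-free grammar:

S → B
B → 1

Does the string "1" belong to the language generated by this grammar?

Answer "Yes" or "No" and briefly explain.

Yes - a valid derivation exists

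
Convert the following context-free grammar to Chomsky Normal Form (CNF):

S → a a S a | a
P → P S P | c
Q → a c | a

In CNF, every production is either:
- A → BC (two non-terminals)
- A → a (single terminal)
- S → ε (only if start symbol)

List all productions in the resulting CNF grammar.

TA → a; S → a; P → c; TC → c; Q → a; S → TA X0; X0 → TA X1; X1 → S TA; P → P X2; X2 → S P; Q → TA TC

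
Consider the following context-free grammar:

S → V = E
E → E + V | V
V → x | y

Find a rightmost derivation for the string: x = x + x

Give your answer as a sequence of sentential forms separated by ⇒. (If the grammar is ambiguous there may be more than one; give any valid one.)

S ⇒ V = E ⇒ V = E + V ⇒ V = E + x ⇒ V = V + x ⇒ V = x + x ⇒ x = x + x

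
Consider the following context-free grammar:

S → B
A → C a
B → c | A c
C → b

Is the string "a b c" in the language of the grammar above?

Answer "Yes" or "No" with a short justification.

No - no valid derivation exists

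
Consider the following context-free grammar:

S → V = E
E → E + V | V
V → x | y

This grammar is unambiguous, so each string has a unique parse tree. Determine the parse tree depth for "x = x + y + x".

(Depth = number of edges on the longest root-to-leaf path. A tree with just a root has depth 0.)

5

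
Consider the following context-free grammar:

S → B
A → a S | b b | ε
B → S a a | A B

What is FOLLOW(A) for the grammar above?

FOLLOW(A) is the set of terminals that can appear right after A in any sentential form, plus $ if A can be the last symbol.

We compute FOLLOW(A) using the standard algorithm.
FOLLOW(S) starts with {$}.
FIRST(A) = {a, b, ε}
FIRST(B) = {a, b}
FIRST(S) = {a, b}
FOLLOW(A) = {a, b}
FOLLOW(B) = {$, a, b}
FOLLOW(S) = {$, a, b}
Therefore, FOLLOW(A) = {a, b}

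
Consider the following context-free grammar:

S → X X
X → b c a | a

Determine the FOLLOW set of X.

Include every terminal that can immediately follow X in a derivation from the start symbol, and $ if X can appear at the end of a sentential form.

We compute FOLLOW(X) using the standard algorithm.
FOLLOW(S) starts with {$}.
FIRST(S) = {a, b}
FIRST(X) = {a, b}
FOLLOW(S) = {$}
FOLLOW(X) = {$, a, b}
Therefore, FOLLOW(X) = {$, a, b}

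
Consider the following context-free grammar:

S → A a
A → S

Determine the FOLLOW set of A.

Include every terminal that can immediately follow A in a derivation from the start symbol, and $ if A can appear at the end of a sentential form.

We compute FOLLOW(A) using the standard algorithm.
FOLLOW(S) starts with {$}.
FIRST(A) = {}
FIRST(S) = {}
FOLLOW(A) = {a}
FOLLOW(S) = {$, a}
Therefore, FOLLOW(A) = {a}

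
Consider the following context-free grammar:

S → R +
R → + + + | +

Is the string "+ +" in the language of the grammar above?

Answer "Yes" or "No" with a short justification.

Yes - a valid derivation exists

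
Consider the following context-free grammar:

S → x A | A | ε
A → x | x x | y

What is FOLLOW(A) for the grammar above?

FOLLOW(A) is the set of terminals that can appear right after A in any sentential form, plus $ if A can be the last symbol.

We compute FOLLOW(A) using the standard algorithm.
FOLLOW(S) starts with {$}.
FIRST(A) = {x, y}
FIRST(S) = {x, y, ε}
FOLLOW(A) = {$}
FOLLOW(S) = {$}
Therefore, FOLLOW(A) = {$}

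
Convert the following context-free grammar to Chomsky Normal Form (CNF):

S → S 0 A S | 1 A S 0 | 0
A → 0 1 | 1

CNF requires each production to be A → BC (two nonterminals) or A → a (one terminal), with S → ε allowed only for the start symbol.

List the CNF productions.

T0 → 0; T1 → 1; S → 0; A → 1; S → S X0; X0 → T0 X1; X1 → A S; S → T1 X2; X2 → A X3; X3 → S T0; A → T0 T1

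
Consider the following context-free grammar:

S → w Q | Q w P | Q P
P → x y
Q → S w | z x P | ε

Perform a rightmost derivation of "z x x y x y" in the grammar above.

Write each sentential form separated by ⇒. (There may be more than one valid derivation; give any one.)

S ⇒ Q P ⇒ Q x y ⇒ z x P x y ⇒ z x x y x y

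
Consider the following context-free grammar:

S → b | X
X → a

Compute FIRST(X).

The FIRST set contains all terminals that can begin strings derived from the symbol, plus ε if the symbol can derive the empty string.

We compute FIRST(X) using the standard algorithm.
FIRST(S) = {a, b}
FIRST(X) = {a}
Therefore, FIRST(X) = {a}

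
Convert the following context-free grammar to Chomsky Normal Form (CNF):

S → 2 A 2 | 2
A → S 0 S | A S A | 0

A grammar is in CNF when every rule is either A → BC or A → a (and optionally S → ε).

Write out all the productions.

T2 → 2; S → 2; T0 → 0; A → 0; S → T2 X0; X0 → A T2; A → S X1; X1 → T0 S; A → A X2; X2 → S A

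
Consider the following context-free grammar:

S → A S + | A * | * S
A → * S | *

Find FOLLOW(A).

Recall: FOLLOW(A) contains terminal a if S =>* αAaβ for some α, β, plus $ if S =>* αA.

We compute FOLLOW(A) using the standard algorithm.
FOLLOW(S) starts with {$}.
FIRST(A) = {*}
FIRST(S) = {*}
FOLLOW(A) = {*}
FOLLOW(S) = {$, *, +}
Therefore, FOLLOW(A) = {*}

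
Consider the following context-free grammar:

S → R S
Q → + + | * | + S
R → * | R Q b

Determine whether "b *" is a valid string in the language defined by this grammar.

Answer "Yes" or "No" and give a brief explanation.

No - no valid derivation exists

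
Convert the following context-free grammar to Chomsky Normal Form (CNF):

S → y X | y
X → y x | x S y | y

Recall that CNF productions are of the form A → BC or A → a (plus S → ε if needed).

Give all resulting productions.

TY → y; S → y; TX → x; X → y; S → TY X; X → TY TX; X → TX X0; X0 → S TY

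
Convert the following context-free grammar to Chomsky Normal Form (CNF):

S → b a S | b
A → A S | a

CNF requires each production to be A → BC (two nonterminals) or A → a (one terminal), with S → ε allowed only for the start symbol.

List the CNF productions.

TB → b; TA → a; S → b; A → a; S → TB X0; X0 → TA S; A → A S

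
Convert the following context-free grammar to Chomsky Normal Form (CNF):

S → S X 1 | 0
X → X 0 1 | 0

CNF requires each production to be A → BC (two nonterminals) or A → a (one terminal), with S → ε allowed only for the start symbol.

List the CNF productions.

T1 → 1; S → 0; T0 → 0; X → 0; S → S X0; X0 → X T1; X → X X1; X1 → T0 T1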